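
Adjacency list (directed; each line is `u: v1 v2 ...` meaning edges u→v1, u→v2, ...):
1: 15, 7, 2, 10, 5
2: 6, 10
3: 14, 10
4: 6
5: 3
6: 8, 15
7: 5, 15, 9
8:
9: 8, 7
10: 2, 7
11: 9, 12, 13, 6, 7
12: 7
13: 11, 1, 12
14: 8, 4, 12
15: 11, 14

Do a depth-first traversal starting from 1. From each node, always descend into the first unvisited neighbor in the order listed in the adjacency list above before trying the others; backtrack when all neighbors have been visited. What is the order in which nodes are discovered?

Visit 1
1 → 15
15 → 11
11 → 9
9 → 8
9 → 7
7 → 5
5 → 3
3 → 14
14 → 4
4 → 6
14 → 12
3 → 10
10 → 2
11 → 13

1 15 11 9 8 7 5 3 14 4 6 12 10 2 13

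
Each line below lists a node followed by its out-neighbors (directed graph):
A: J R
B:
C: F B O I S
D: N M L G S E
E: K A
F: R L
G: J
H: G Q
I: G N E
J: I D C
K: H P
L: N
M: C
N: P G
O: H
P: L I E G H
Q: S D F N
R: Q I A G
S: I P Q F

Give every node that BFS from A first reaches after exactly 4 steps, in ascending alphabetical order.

H, K, P

Level 0: A
Level 1: J, R
Level 2: C, D, G, I, Q
Level 3: B, E, F, L, M, N, O, S
Level 4: H, K, P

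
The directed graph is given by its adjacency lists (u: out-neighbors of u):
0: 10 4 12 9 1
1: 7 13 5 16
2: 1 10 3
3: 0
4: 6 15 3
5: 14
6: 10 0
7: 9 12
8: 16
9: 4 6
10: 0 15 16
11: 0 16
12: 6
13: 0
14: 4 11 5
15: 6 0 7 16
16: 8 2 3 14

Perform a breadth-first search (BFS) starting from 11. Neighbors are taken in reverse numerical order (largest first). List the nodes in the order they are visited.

Visit 11; enqueue 16, 0 → queue [16, 0]
Visit 16; enqueue 14, 8, 3, 2 → queue [0, 14, 8, 3, 2]
Visit 0; enqueue 12, 10, 9, 4, 1 → queue [14, 8, 3, 2, 12, 10, 9, 4, 1]
Visit 14; enqueue 5 → queue [8, 3, 2, 12, 10, 9, 4, 1, 5]
Visit 8 → queue [3, 2, 12, 10, 9, 4, 1, 5]
Visit 3 → queue [2, 12, 10, 9, 4, 1, 5]
Visit 2 → queue [12, 10, 9, 4, 1, 5]
Visit 12; enqueue 6 → queue [10, 9, 4, 1, 5, 6]
Visit 10; enqueue 15 → queue [9, 4, 1, 5, 6, 15]
Visit 9 → queue [4, 1, 5, 6, 15]
Visit 4 → queue [1, 5, 6, 15]
Visit 1; enqueue 13, 7 → queue [5, 6, 15, 13, 7]
Visit 5 → queue [6, 15, 13, 7]
Visit 6 → queue [15, 13, 7]
Visit 15 → queue [13, 7]
Visit 13 → queue [7]
Visit 7 → queue []

11 -> 16 -> 0 -> 14 -> 8 -> 3 -> 2 -> 12 -> 10 -> 9 -> 4 -> 1 -> 5 -> 6 -> 15 -> 13 -> 7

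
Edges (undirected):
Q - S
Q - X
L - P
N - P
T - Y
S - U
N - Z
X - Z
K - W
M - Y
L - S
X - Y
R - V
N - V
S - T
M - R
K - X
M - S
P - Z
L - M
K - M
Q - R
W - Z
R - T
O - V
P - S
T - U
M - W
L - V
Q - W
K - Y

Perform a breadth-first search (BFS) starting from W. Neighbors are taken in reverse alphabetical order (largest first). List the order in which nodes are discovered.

Visit W; enqueue Z, Q, M, K → queue [Z, Q, M, K]
Visit Z; enqueue X, P, N → queue [Q, M, K, X, P, N]
Visit Q; enqueue S, R → queue [M, K, X, P, N, S, R]
Visit M; enqueue Y, L → queue [K, X, P, N, S, R, Y, L]
Visit K → queue [X, P, N, S, R, Y, L]
Visit X → queue [P, N, S, R, Y, L]
Visit P → queue [N, S, R, Y, L]
Visit N; enqueue V → queue [S, R, Y, L, V]
Visit S; enqueue U, T → queue [R, Y, L, V, U, T]
Visit R → queue [Y, L, V, U, T]
Visit Y → queue [L, V, U, T]
Visit L → queue [V, U, T]
Visit V; enqueue O → queue [U, T, O]
Visit U → queue [T, O]
Visit T → queue [O]
Visit O → queue []

W Z Q M K X P N S R Y L V U T O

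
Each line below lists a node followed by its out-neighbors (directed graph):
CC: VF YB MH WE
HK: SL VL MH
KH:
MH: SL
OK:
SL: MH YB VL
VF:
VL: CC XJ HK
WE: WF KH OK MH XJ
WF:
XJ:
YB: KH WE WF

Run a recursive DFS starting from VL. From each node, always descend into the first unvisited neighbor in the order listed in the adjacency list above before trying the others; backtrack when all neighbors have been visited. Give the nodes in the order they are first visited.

Visit VL
VL → CC
CC → VF
CC → YB
YB → KH
YB → WE
WE → WF
WE → OK
WE → MH
MH → SL
WE → XJ
VL → HK

VL, CC, VF, YB, KH, WE, WF, OK, MH, SL, XJ, HK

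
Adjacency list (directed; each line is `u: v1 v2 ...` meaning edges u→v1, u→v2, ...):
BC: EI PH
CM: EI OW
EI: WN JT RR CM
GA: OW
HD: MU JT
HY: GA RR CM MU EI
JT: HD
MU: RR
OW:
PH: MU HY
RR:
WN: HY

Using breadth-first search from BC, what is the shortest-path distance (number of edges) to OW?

3

Level 0: BC
Level 1: EI, PH
Level 2: CM, HY, JT, MU, RR, WN
Level 3: GA, HD, OW
OW first appears at level 3.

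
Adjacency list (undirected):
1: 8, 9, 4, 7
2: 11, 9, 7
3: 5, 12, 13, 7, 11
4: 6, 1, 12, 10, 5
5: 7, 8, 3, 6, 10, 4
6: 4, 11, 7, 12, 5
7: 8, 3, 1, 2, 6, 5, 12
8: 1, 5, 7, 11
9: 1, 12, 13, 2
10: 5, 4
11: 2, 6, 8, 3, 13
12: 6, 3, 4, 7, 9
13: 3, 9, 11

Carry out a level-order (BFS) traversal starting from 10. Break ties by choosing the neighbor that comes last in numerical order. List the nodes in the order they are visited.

10 -> 5 -> 4 -> 8 -> 7 -> 6 -> 3 -> 12 -> 1 -> 11 -> 2 -> 13 -> 9

Visit 10; enqueue 5, 4 → queue [5, 4]
Visit 5; enqueue 8, 7, 6, 3 → queue [4, 8, 7, 6, 3]
Visit 4; enqueue 12, 1 → queue [8, 7, 6, 3, 12, 1]
Visit 8; enqueue 11 → queue [7, 6, 3, 12, 1, 11]
Visit 7; enqueue 2 → queue [6, 3, 12, 1, 11, 2]
Visit 6 → queue [3, 12, 1, 11, 2]
Visit 3; enqueue 13 → queue [12, 1, 11, 2, 13]
Visit 12; enqueue 9 → queue [1, 11, 2, 13, 9]
Visit 1 → queue [11, 2, 13, 9]
Visit 11 → queue [2, 13, 9]
Visit 2 → queue [13, 9]
Visit 13 → queue [9]
Visit 9 → queue []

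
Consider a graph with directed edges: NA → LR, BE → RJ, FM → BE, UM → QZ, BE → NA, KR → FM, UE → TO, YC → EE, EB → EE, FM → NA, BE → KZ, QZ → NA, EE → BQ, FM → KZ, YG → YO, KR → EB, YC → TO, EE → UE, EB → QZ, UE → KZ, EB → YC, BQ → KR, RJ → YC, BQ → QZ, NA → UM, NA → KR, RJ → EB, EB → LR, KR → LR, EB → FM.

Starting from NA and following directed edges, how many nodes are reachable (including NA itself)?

15

BFS from NA visits: NA, KR, LR, UM, EB, FM, QZ, EE, YC, BE, KZ, BQ, UE, TO, RJ
Reachable nodes: 15 of 17 total.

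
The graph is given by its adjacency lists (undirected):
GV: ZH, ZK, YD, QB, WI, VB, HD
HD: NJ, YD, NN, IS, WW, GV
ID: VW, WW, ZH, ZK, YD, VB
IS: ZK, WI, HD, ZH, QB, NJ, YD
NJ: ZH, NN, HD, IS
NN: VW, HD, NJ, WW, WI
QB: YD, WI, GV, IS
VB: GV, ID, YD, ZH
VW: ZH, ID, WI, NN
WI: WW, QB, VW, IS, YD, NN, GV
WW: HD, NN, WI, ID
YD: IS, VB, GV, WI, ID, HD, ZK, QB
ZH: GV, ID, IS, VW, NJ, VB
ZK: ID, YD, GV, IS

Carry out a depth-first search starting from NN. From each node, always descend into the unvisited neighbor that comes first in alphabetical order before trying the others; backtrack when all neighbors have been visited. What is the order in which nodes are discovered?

NN, HD, GV, QB, IS, NJ, ZH, ID, VB, YD, WI, VW, WW, ZK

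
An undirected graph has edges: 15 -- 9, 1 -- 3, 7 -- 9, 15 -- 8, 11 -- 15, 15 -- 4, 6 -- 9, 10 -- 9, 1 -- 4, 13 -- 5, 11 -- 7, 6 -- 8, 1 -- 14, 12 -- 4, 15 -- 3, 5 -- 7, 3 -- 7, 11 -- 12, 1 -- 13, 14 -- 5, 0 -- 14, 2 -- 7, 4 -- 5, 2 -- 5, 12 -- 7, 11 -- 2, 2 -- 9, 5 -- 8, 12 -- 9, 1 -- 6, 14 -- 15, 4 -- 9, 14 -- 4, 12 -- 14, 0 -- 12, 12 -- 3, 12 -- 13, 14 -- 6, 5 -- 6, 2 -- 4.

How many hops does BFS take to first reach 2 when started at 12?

Level 0: 12
Level 1: 0, 3, 4, 7, 9, 11, 13, 14
Level 2: 1, 2, 5, 6, 10, 15
Level 3: 8
2 first appears at level 2.

2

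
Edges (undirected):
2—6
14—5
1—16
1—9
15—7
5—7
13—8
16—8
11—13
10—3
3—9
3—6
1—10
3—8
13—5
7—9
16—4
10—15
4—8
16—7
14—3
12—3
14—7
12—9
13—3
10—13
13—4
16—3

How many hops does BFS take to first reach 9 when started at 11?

Level 0: 11
Level 1: 13
Level 2: 3, 4, 5, 8, 10
Level 3: 1, 6, 7, 9, 12, 14, 15, 16
Level 4: 2
9 first appears at level 3.

3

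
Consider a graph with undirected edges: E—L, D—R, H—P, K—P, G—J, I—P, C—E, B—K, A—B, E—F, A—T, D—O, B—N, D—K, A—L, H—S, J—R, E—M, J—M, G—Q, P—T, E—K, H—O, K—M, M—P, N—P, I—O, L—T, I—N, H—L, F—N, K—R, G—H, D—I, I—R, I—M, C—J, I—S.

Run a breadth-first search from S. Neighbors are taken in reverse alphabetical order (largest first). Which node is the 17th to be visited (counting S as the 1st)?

Visit S; enqueue I, H → queue [I, H]
Visit I; enqueue R, P, O, N, M, D → queue [H, R, P, O, N, M, D]
Visit H; enqueue L, G → queue [R, P, O, N, M, D, L, G]
Visit R; enqueue K, J → queue [P, O, N, M, D, L, G, K, J]
Visit P; enqueue T → queue [O, N, M, D, L, G, K, J, T]
Visit O → queue [N, M, D, L, G, K, J, T]
Visit N; enqueue F, B → queue [M, D, L, G, K, J, T, F, B]
Visit M; enqueue E → queue [D, L, G, K, J, T, F, B, E]
Visit D → queue [L, G, K, J, T, F, B, E]
Visit L; enqueue A → queue [G, K, J, T, F, B, E, A]
Visit G; enqueue Q → queue [K, J, T, F, B, E, A, Q]
Visit K → queue [J, T, F, B, E, A, Q]
Visit J; enqueue C → queue [T, F, B, E, A, Q, C]
Visit T → queue [F, B, E, A, Q, C]
Visit F → queue [B, E, A, Q, C]
Visit B → queue [E, A, Q, C]
Visit E → queue [A, Q, C]
Visit A → queue [Q, C]
Visit Q → queue [C]
Visit C → queue []

Visit order: S, I, H, R, P, O, N, M, D, L, G, K, J, T, F, B, E, A, Q, C

E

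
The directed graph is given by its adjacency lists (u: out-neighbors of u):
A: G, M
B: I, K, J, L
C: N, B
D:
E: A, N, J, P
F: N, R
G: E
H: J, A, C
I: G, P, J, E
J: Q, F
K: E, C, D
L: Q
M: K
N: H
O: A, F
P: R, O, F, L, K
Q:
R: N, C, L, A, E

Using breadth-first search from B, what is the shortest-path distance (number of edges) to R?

3

Level 0: B
Level 1: I, J, K, L
Level 2: C, D, E, F, G, P, Q
Level 3: A, N, O, R
Level 4: H, M
R first appears at level 3.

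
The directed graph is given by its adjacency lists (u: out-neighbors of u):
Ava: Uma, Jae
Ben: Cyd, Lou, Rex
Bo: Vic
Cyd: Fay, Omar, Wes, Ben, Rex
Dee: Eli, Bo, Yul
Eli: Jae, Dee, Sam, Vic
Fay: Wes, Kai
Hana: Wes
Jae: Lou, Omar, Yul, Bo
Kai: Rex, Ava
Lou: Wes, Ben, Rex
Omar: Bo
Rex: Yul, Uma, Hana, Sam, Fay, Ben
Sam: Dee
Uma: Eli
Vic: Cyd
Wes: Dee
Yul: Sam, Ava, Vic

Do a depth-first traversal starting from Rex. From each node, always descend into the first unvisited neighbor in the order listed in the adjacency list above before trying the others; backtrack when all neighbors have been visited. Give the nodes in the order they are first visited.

Rex, Yul, Sam, Dee, Eli, Jae, Lou, Wes, Ben, Cyd, Fay, Kai, Ava, Uma, Omar, Bo, Vic, Hana

Visit Rex
Rex → Yul
Yul → Sam
Sam → Dee
Dee → Eli
Eli → Jae
Jae → Lou
Lou → Wes
Lou → Ben
Ben → Cyd
Cyd → Fay
Fay → Kai
Kai → Ava
Ava → Uma
Cyd → Omar
Omar → Bo
Bo → Vic
Rex → Hana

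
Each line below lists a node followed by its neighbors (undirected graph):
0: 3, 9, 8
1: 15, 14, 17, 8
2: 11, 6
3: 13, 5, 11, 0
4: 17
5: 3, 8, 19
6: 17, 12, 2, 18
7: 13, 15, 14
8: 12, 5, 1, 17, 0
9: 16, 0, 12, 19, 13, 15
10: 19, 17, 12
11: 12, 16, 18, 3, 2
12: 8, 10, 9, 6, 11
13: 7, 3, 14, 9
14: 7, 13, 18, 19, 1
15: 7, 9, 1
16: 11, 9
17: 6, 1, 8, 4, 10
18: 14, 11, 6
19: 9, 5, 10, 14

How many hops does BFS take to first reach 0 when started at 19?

Level 0: 19
Level 1: 5, 9, 10, 14
Level 2: 0, 1, 3, 7, 8, 12, 13, 15, 16, 17, 18
Level 3: 4, 6, 11
Level 4: 2
0 first appears at level 2.

2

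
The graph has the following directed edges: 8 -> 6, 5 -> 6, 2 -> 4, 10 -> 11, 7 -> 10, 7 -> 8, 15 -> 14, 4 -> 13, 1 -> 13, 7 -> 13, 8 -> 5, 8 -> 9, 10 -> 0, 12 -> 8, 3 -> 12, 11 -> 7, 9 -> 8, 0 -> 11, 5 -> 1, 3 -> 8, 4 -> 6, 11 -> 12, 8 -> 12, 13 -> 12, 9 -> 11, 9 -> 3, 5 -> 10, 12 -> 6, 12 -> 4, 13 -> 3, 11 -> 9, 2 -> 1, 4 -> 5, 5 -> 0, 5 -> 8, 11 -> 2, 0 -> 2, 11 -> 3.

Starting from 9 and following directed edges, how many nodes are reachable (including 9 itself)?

14

BFS from 9 visits: 9, 11, 8, 3, 12, 7, 2, 6, 5, 4, 13, 10, 1, 0
Reachable nodes: 14 of 16 total.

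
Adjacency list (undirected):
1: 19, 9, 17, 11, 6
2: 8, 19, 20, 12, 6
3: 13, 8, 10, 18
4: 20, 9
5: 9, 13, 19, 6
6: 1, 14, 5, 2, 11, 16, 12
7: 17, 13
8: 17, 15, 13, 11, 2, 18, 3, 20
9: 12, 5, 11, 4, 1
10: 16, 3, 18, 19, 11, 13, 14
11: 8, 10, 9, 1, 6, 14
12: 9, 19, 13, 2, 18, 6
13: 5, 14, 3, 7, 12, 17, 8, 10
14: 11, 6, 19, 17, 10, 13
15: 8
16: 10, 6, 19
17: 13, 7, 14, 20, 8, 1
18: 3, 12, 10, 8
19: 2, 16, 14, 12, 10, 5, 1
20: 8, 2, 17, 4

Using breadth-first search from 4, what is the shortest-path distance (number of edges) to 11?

2

Level 0: 4
Level 1: 9, 20
Level 2: 1, 2, 5, 8, 11, 12, 17
Level 3: 3, 6, 7, 10, 13, 14, 15, 18, 19
Level 4: 16
11 first appears at level 2.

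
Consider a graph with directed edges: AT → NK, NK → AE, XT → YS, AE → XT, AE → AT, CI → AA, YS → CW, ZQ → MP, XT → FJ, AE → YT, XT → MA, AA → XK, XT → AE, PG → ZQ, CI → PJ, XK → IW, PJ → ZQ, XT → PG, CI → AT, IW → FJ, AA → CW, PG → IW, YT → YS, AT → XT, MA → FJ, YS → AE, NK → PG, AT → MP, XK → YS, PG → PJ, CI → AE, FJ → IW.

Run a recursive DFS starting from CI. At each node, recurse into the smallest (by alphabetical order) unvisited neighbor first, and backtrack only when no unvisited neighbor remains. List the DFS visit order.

Visit CI
CI → AA
AA → CW
AA → XK
XK → IW
IW → FJ
XK → YS
YS → AE
AE → AT
AT → MP
AT → NK
NK → PG
PG → PJ
PJ → ZQ
AT → XT
XT → MA
AE → YT

CI AA CW XK IW FJ YS AE AT MP NK PG PJ ZQ XT MA YT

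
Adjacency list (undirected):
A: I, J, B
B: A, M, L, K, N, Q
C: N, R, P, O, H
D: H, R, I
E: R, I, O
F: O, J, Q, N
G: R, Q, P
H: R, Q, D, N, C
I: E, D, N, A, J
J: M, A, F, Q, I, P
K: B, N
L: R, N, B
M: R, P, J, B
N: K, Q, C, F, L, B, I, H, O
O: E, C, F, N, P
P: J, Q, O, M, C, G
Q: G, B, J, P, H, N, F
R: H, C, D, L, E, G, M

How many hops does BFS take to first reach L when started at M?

2

Level 0: M
Level 1: B, J, P, R
Level 2: A, C, D, E, F, G, H, I, K, L, N, O, Q
L first appears at level 2.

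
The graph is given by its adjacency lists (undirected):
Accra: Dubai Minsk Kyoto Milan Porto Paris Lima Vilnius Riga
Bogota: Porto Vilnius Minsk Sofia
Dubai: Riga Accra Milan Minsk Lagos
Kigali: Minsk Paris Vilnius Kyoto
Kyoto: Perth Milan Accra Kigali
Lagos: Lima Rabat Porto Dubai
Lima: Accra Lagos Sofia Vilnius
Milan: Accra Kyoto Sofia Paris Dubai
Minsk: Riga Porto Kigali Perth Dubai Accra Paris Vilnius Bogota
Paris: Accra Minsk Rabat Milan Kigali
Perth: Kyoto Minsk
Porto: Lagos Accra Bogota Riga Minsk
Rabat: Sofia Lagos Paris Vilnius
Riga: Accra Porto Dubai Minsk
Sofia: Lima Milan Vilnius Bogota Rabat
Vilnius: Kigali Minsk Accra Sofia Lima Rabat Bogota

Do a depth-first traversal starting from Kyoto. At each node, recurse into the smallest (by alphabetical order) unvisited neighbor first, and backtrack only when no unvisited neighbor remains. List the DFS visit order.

Visit Kyoto
Kyoto → Accra
Accra → Dubai
Dubai → Lagos
Lagos → Lima
Lima → Sofia
Sofia → Bogota
Bogota → Minsk
Minsk → Kigali
Kigali → Paris
Paris → Milan
Paris → Rabat
Rabat → Vilnius
Minsk → Perth
Minsk → Porto
Porto → Riga

Kyoto → Accra → Dubai → Lagos → Lima → Sofia → Bogota → Minsk → Kigali → Paris → Milan → Rabat → Vilnius → Perth → Porto → Riga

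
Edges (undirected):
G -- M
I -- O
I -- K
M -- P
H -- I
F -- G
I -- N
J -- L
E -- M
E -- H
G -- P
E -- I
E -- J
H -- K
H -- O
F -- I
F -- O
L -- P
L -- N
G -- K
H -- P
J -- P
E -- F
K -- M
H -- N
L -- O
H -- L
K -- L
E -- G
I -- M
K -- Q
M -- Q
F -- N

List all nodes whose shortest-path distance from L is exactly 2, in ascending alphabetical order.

E, F, G, I, M, Q

Level 0: L
Level 1: H, J, K, N, O, P
Level 2: E, F, G, I, M, Q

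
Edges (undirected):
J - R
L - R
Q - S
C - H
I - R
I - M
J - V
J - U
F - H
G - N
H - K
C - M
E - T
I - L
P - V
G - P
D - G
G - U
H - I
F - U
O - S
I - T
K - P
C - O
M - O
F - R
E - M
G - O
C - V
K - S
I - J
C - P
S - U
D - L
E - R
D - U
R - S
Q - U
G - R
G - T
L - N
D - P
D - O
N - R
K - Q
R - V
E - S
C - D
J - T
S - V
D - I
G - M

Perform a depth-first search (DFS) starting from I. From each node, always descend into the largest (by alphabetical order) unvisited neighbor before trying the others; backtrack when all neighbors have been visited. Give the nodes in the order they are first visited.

I T J V S U Q K P G R N L D O M E C H F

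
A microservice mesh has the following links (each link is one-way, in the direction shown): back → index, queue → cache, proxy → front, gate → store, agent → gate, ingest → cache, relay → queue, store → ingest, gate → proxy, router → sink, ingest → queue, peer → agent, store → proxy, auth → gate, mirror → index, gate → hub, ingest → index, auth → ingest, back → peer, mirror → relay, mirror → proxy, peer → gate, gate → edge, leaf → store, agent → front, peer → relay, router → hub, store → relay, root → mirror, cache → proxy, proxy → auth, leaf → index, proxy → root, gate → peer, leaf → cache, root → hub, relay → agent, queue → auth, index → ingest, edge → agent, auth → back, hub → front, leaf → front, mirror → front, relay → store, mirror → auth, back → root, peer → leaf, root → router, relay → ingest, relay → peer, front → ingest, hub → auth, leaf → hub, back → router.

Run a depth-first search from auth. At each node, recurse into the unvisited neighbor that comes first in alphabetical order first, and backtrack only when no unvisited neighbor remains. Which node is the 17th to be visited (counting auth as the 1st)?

store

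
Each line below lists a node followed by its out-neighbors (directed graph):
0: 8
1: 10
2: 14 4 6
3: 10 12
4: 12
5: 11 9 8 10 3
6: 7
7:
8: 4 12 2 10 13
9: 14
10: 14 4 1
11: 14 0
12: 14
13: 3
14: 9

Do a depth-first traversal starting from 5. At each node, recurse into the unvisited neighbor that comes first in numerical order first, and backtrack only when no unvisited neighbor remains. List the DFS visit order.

5, 3, 10, 1, 4, 12, 14, 9, 8, 2, 6, 7, 13, 11, 0

Visit 5
5 → 3
3 → 10
10 → 1
10 → 4
4 → 12
12 → 14
14 → 9
5 → 8
8 → 2
2 → 6
6 → 7
8 → 13
5 → 11
11 → 0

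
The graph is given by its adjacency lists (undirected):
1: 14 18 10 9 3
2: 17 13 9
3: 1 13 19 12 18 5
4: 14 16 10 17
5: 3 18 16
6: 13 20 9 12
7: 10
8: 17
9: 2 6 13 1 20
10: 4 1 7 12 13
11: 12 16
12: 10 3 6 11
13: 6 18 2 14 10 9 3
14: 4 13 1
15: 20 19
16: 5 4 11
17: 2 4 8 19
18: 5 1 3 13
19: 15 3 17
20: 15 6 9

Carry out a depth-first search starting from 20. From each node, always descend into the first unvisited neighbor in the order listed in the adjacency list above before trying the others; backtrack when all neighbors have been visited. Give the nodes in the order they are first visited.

Visit 20
20 → 15
15 → 19
19 → 3
3 → 1
1 → 14
14 → 4
4 → 16
16 → 5
5 → 18
18 → 13
13 → 6
6 → 9
9 → 2
2 → 17
17 → 8
6 → 12
12 → 10
10 → 7
12 → 11

20, 15, 19, 3, 1, 14, 4, 16, 5, 18, 13, 6, 9, 2, 17, 8, 12, 10, 7, 11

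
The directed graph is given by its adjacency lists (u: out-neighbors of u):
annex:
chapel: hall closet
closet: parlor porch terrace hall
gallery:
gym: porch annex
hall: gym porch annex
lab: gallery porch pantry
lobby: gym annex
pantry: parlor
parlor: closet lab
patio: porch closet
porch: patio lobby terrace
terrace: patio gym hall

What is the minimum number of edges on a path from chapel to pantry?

4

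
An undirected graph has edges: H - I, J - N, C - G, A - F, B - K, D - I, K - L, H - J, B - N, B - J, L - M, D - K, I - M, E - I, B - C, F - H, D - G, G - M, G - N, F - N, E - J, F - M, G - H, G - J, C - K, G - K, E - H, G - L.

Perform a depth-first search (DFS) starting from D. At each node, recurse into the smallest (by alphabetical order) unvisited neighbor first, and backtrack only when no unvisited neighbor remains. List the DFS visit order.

D → G → C → B → J → E → H → F → A → M → I → L → K → N

Visit D
D → G
G → C
C → B
B → J
J → E
E → H
H → F
F → A
F → M
M → I
M → L
L → K
F → N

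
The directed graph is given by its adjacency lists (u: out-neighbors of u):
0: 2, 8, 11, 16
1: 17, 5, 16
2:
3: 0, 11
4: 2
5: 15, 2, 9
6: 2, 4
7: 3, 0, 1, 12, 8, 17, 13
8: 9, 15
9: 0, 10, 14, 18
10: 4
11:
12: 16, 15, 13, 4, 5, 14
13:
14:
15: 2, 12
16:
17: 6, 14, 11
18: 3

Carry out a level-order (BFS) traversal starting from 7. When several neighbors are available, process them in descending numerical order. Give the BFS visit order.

Visit 7; enqueue 17, 13, 12, 8, 3, 1, 0 → queue [17, 13, 12, 8, 3, 1, 0]
Visit 17; enqueue 14, 11, 6 → queue [13, 12, 8, 3, 1, 0, 14, 11, 6]
Visit 13 → queue [12, 8, 3, 1, 0, 14, 11, 6]
Visit 12; enqueue 16, 15, 5, 4 → queue [8, 3, 1, 0, 14, 11, 6, 16, 15, 5, 4]
Visit 8; enqueue 9 → queue [3, 1, 0, 14, 11, 6, 16, 15, 5, 4, 9]
Visit 3 → queue [1, 0, 14, 11, 6, 16, 15, 5, 4, 9]
Visit 1 → queue [0, 14, 11, 6, 16, 15, 5, 4, 9]
Visit 0; enqueue 2 → queue [14, 11, 6, 16, 15, 5, 4, 9, 2]
Visit 14 → queue [11, 6, 16, 15, 5, 4, 9, 2]
Visit 11 → queue [6, 16, 15, 5, 4, 9, 2]
Visit 6 → queue [16, 15, 5, 4, 9, 2]
Visit 16 → queue [15, 5, 4, 9, 2]
Visit 15 → queue [5, 4, 9, 2]
Visit 5 → queue [4, 9, 2]
Visit 4 → queue [9, 2]
Visit 9; enqueue 18, 10 → queue [2, 18, 10]
Visit 2 → queue [18, 10]
Visit 18 → queue [10]
Visit 10 → queue []

7 -> 17 -> 13 -> 12 -> 8 -> 3 -> 1 -> 0 -> 14 -> 11 -> 6 -> 16 -> 15 -> 5 -> 4 -> 9 -> 2 -> 18 -> 10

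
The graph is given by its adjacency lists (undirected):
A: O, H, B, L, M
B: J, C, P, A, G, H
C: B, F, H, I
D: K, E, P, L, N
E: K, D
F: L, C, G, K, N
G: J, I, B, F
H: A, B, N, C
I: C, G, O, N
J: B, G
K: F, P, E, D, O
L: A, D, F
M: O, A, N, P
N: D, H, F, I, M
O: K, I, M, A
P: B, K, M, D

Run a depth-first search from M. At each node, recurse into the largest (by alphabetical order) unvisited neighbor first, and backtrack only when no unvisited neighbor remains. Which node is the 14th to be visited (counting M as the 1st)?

B

Visit M
M → P
P → K
K → O
O → I
I → N
N → H
H → C
C → F
F → L
L → D
D → E
L → A
A → B
B → J
J → G

Visit order: M, P, K, O, I, N, H, C, F, L, D, E, A, B, J, G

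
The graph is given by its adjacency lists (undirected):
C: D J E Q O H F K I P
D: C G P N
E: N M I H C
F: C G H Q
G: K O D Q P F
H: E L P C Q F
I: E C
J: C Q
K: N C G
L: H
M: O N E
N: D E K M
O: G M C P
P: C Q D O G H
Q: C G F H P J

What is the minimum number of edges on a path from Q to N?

3

Level 0: Q
Level 1: C, F, G, H, J, P
Level 2: D, E, I, K, L, O
Level 3: M, N
N first appears at level 3.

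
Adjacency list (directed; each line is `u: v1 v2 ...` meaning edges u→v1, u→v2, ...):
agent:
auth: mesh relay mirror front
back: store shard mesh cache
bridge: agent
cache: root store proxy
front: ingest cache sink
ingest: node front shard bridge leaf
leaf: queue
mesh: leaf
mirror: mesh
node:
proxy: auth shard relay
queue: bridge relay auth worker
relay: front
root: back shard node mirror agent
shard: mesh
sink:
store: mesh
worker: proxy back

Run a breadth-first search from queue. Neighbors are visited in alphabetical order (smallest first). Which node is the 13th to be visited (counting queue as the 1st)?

Visit queue; enqueue auth, bridge, relay, worker → queue [auth, bridge, relay, worker]
Visit auth; enqueue front, mesh, mirror → queue [bridge, relay, worker, front, mesh, mirror]
Visit bridge; enqueue agent → queue [relay, worker, front, mesh, mirror, agent]
Visit relay → queue [worker, front, mesh, mirror, agent]
Visit worker; enqueue back, proxy → queue [front, mesh, mirror, agent, back, proxy]
Visit front; enqueue cache, ingest, sink → queue [mesh, mirror, agent, back, proxy, cache, ingest, sink]
Visit mesh; enqueue leaf → queue [mirror, agent, back, proxy, cache, ingest, sink, leaf]
Visit mirror → queue [agent, back, proxy, cache, ingest, sink, leaf]
Visit agent → queue [back, proxy, cache, ingest, sink, leaf]
Visit back; enqueue shard, store → queue [proxy, cache, ingest, sink, leaf, shard, store]
Visit proxy → queue [cache, ingest, sink, leaf, shard, store]
Visit cache; enqueue root → queue [ingest, sink, leaf, shard, store, root]
Visit ingest; enqueue node → queue [sink, leaf, shard, store, root, node]
Visit sink → queue [leaf, shard, store, root, node]
Visit leaf → queue [shard, store, root, node]
Visit shard → queue [store, root, node]
Visit store → queue [root, node]
Visit root → queue [node]
Visit node → queue []

Visit order: queue, auth, bridge, relay, worker, front, mesh, mirror, agent, back, proxy, cache, ingest, sink, leaf, shard, store, root, node

ingest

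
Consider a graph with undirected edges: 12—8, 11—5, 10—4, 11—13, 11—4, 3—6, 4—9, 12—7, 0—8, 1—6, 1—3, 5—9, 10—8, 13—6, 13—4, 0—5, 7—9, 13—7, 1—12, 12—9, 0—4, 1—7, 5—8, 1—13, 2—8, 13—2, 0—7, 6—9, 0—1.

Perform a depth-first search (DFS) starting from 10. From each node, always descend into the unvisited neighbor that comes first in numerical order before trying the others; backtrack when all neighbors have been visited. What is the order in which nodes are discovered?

Visit 10
10 → 4
4 → 0
0 → 1
1 → 3
3 → 6
6 → 9
9 → 5
5 → 8
8 → 2
2 → 13
13 → 7
7 → 12
13 → 11

10, 4, 0, 1, 3, 6, 9, 5, 8, 2, 13, 7, 12, 11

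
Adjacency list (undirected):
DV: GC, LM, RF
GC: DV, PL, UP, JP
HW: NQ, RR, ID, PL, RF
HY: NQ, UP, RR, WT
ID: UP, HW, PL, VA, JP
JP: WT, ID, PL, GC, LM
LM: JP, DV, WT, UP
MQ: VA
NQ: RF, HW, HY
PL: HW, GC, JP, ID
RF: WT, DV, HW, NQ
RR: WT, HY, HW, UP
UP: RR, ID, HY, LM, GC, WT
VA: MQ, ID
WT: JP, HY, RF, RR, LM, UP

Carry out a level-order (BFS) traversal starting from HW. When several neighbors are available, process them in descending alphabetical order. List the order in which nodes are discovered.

Visit HW; enqueue RR, RF, PL, NQ, ID → queue [RR, RF, PL, NQ, ID]
Visit RR; enqueue WT, UP, HY → queue [RF, PL, NQ, ID, WT, UP, HY]
Visit RF; enqueue DV → queue [PL, NQ, ID, WT, UP, HY, DV]
Visit PL; enqueue JP, GC → queue [NQ, ID, WT, UP, HY, DV, JP, GC]
Visit NQ → queue [ID, WT, UP, HY, DV, JP, GC]
Visit ID; enqueue VA → queue [WT, UP, HY, DV, JP, GC, VA]
Visit WT; enqueue LM → queue [UP, HY, DV, JP, GC, VA, LM]
Visit UP → queue [HY, DV, JP, GC, VA, LM]
Visit HY → queue [DV, JP, GC, VA, LM]
Visit DV → queue [JP, GC, VA, LM]
Visit JP → queue [GC, VA, LM]
Visit GC → queue [VA, LM]
Visit VA; enqueue MQ → queue [LM, MQ]
Visit LM → queue [MQ]
Visit MQ → queue []

HW RR RF PL NQ ID WT UP HY DV JP GC VA LM MQ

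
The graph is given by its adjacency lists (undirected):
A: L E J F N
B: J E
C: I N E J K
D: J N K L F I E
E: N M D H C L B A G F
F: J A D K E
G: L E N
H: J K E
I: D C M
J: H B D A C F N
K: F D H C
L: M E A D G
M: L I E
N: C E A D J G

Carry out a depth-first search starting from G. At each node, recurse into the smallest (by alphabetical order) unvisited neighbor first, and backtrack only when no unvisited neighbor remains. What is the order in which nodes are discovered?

G, E, A, F, D, I, C, J, B, H, K, N, M, L

Visit G
G → E
E → A
A → F
F → D
D → I
I → C
C → J
J → B
J → H
H → K
J → N
I → M
M → L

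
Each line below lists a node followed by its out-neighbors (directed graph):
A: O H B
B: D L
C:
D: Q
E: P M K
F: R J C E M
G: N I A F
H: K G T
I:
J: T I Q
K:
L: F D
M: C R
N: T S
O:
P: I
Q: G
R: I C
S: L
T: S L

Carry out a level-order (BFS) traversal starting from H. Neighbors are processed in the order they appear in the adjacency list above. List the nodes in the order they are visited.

H -> K -> G -> T -> N -> I -> A -> F -> S -> L -> O -> B -> R -> J -> C -> E -> M -> D -> Q -> P

Visit H; enqueue K, G, T → queue [K, G, T]
Visit K → queue [G, T]
Visit G; enqueue N, I, A, F → queue [T, N, I, A, F]
Visit T; enqueue S, L → queue [N, I, A, F, S, L]
Visit N → queue [I, A, F, S, L]
Visit I → queue [A, F, S, L]
Visit A; enqueue O, B → queue [F, S, L, O, B]
Visit F; enqueue R, J, C, E, M → queue [S, L, O, B, R, J, C, E, M]
Visit S → queue [L, O, B, R, J, C, E, M]
Visit L; enqueue D → queue [O, B, R, J, C, E, M, D]
Visit O → queue [B, R, J, C, E, M, D]
Visit B → queue [R, J, C, E, M, D]
Visit R → queue [J, C, E, M, D]
Visit J; enqueue Q → queue [C, E, M, D, Q]
Visit C → queue [E, M, D, Q]
Visit E; enqueue P → queue [M, D, Q, P]
Visit M → queue [D, Q, P]
Visit D → queue [Q, P]
Visit Q → queue [P]
Visit P → queue []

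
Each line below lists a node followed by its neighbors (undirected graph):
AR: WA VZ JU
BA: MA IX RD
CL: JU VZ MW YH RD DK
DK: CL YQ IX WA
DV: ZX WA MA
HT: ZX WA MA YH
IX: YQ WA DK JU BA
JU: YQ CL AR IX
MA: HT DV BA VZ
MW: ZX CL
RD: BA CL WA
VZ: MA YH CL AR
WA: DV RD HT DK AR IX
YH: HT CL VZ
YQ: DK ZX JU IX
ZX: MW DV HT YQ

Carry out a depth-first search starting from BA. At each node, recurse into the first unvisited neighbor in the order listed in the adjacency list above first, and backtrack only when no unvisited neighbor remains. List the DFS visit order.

BA -> MA -> HT -> ZX -> MW -> CL -> JU -> YQ -> DK -> IX -> WA -> DV -> RD -> AR -> VZ -> YH

Visit BA
BA → MA
MA → HT
HT → ZX
ZX → MW
MW → CL
CL → JU
JU → YQ
YQ → DK
DK → IX
IX → WA
WA → DV
WA → RD
WA → AR
AR → VZ
VZ → YH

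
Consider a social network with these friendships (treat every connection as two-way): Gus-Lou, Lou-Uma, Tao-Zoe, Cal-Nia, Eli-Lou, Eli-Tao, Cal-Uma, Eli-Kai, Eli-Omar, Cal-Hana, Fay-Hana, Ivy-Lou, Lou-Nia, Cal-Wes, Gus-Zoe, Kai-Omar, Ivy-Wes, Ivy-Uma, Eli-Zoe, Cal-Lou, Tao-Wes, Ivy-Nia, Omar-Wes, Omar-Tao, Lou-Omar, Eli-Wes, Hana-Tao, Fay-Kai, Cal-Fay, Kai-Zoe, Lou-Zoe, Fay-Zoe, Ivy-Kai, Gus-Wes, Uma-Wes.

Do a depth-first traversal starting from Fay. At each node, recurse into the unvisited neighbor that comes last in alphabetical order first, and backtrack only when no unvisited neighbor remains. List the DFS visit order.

Visit Fay
Fay → Zoe
Zoe → Tao
Tao → Wes
Wes → Uma
Uma → Lou
Lou → Omar
Omar → Kai
Kai → Ivy
Ivy → Nia
Nia → Cal
Cal → Hana
Kai → Eli
Lou → Gus

Fay, Zoe, Tao, Wes, Uma, Lou, Omar, Kai, Ivy, Nia, Cal, Hana, Eli, Gus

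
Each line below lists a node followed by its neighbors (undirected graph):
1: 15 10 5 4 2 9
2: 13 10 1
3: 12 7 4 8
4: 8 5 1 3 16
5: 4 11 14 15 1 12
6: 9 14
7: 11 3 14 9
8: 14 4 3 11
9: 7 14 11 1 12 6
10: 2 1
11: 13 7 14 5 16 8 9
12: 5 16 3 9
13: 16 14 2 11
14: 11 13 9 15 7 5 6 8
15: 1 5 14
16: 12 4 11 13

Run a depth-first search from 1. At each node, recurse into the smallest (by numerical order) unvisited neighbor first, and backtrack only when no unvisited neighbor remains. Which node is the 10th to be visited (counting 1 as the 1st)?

Visit 1
1 → 2
2 → 10
2 → 13
13 → 11
11 → 5
5 → 4
4 → 3
3 → 7
7 → 9
9 → 6
6 → 14
14 → 8
14 → 15
9 → 12
12 → 16

Visit order: 1, 2, 10, 13, 11, 5, 4, 3, 7, 9, 6, 14, 8, 15, 12, 16

9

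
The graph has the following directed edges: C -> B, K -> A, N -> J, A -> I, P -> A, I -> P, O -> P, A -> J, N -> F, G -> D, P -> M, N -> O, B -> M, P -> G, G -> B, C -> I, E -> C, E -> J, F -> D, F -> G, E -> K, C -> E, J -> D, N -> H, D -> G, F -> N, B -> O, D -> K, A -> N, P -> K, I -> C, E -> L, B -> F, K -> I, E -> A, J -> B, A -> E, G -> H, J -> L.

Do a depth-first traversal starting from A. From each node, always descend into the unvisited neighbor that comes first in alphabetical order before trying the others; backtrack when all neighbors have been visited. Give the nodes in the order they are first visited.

A → E → C → B → F → D → G → H → K → I → P → M → N → J → L → O

Visit A
A → E
E → C
C → B
B → F
F → D
D → G
G → H
D → K
K → I
I → P
P → M
F → N
N → J
J → L
N → O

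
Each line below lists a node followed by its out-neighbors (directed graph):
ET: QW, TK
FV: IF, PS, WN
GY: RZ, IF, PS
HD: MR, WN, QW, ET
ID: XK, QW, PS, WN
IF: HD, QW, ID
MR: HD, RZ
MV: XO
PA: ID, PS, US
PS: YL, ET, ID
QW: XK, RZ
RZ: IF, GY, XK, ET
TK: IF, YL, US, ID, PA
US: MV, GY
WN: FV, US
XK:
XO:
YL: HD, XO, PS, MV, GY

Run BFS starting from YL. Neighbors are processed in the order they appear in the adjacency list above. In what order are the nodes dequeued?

YL -> HD -> XO -> PS -> MV -> GY -> MR -> WN -> QW -> ET -> ID -> RZ -> IF -> FV -> US -> XK -> TK -> PA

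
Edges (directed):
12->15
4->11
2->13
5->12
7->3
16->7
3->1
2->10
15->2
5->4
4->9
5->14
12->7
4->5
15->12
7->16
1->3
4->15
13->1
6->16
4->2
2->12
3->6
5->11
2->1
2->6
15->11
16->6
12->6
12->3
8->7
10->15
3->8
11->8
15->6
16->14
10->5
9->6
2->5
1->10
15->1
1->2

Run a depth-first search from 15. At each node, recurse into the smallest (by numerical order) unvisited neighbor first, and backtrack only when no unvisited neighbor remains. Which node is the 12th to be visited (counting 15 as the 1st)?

Visit 15
15 → 1
1 → 2
2 → 5
5 → 4
4 → 9
9 → 6
6 → 16
16 → 7
7 → 3
3 → 8
16 → 14
4 → 11
5 → 12
2 → 10
2 → 13

Visit order: 15, 1, 2, 5, 4, 9, 6, 16, 7, 3, 8, 14, 11, 12, 10, 13

14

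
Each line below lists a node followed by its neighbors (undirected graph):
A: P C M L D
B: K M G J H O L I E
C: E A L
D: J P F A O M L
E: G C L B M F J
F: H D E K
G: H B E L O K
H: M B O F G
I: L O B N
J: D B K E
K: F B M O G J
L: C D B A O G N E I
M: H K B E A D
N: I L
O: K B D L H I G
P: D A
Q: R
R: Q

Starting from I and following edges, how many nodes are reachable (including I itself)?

BFS from I visits: I, L, O, B, N, C, D, A, G, E, K, H, M, J, P, F
Reachable nodes: 16 of 18 total.

16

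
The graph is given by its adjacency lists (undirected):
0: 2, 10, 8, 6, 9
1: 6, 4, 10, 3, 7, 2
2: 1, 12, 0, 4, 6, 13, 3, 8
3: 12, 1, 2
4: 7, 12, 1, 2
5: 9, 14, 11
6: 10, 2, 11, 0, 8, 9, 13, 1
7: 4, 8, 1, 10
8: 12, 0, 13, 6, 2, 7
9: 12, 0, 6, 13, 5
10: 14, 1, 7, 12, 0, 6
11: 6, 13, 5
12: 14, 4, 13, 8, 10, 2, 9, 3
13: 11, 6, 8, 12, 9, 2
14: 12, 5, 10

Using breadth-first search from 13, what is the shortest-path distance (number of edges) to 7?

2

Level 0: 13
Level 1: 2, 6, 8, 9, 11, 12
Level 2: 0, 1, 3, 4, 5, 7, 10, 14
7 first appears at level 2.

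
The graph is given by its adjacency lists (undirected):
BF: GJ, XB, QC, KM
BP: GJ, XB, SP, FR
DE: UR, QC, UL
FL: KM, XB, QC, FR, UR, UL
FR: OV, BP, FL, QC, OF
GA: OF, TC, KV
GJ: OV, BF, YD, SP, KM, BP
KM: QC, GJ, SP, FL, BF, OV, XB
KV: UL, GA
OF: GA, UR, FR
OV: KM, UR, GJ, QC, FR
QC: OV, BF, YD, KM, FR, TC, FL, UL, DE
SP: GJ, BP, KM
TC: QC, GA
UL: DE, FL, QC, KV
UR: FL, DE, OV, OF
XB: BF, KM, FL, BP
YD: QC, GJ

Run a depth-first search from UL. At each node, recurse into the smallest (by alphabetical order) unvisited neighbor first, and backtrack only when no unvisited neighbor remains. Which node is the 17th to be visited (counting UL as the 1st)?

XB

Visit UL
UL → DE
DE → QC
QC → BF
BF → GJ
GJ → BP
BP → FR
FR → FL
FL → KM
KM → OV
OV → UR
UR → OF
OF → GA
GA → KV
GA → TC
KM → SP
KM → XB
GJ → YD

Visit order: UL, DE, QC, BF, GJ, BP, FR, FL, KM, OV, UR, OF, GA, KV, TC, SP, XB, YD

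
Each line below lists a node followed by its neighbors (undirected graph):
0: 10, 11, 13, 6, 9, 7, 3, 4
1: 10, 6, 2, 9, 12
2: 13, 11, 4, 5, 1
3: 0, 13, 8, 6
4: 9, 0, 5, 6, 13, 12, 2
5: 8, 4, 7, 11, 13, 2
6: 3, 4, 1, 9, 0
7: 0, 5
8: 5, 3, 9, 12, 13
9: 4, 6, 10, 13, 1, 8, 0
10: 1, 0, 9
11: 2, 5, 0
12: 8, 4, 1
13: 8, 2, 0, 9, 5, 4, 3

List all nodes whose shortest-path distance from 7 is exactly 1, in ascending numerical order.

0, 5

Level 0: 7
Level 1: 0, 5
Level 2: 2, 3, 4, 6, 8, 9, 10, 11, 13
Level 3: 1, 12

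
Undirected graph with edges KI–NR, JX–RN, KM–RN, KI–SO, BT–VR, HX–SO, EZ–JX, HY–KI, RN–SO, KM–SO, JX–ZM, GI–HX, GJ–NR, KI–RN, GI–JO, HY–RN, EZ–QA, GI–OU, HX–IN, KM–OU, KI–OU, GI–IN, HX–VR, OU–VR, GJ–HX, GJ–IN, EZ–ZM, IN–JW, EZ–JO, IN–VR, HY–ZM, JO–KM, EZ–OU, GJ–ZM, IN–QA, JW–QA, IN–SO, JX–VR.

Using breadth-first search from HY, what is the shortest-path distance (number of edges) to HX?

Level 0: HY
Level 1: KI, RN, ZM
Level 2: EZ, GJ, JX, KM, NR, OU, SO
Level 3: GI, HX, IN, JO, QA, VR
Level 4: BT, JW
HX first appears at level 3.

3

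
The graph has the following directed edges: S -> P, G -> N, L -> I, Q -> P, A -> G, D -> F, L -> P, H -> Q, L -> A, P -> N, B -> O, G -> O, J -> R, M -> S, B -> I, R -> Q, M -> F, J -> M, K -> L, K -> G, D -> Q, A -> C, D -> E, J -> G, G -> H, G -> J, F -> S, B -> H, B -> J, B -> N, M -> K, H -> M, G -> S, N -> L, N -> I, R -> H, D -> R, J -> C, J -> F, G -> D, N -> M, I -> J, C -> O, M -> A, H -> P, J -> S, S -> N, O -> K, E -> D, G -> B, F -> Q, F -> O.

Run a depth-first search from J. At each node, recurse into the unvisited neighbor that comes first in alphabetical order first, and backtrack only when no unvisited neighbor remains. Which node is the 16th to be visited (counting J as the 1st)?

S

Visit J
J → C
C → O
O → K
K → G
G → B
B → H
H → M
M → A
M → F
F → Q
Q → P
P → N
N → I
N → L
F → S
G → D
D → E
D → R

Visit order: J, C, O, K, G, B, H, M, A, F, Q, P, N, I, L, S, D, E, R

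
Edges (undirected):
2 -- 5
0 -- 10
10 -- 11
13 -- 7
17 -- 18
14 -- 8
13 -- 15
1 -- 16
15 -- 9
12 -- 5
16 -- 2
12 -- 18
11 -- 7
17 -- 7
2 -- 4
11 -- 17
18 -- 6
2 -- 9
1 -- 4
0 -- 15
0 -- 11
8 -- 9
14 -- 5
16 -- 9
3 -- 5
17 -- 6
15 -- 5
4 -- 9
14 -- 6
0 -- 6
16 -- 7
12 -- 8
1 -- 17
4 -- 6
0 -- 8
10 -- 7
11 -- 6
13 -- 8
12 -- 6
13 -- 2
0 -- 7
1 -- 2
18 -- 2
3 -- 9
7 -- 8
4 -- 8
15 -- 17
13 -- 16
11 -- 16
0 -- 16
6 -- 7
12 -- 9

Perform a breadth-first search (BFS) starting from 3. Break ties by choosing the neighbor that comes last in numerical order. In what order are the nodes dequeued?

Visit 3; enqueue 9, 5 → queue [9, 5]
Visit 9; enqueue 16, 15, 12, 8, 4, 2 → queue [5, 16, 15, 12, 8, 4, 2]
Visit 5; enqueue 14 → queue [16, 15, 12, 8, 4, 2, 14]
Visit 16; enqueue 13, 11, 7, 1, 0 → queue [15, 12, 8, 4, 2, 14, 13, 11, 7, 1, 0]
Visit 15; enqueue 17 → queue [12, 8, 4, 2, 14, 13, 11, 7, 1, 0, 17]
Visit 12; enqueue 18, 6 → queue [8, 4, 2, 14, 13, 11, 7, 1, 0, 17, 18, 6]
Visit 8 → queue [4, 2, 14, 13, 11, 7, 1, 0, 17, 18, 6]
Visit 4 → queue [2, 14, 13, 11, 7, 1, 0, 17, 18, 6]
Visit 2 → queue [14, 13, 11, 7, 1, 0, 17, 18, 6]
Visit 14 → queue [13, 11, 7, 1, 0, 17, 18, 6]
Visit 13 → queue [11, 7, 1, 0, 17, 18, 6]
Visit 11; enqueue 10 → queue [7, 1, 0, 17, 18, 6, 10]
Visit 7 → queue [1, 0, 17, 18, 6, 10]
Visit 1 → queue [0, 17, 18, 6, 10]
Visit 0 → queue [17, 18, 6, 10]
Visit 17 → queue [18, 6, 10]
Visit 18 → queue [6, 10]
Visit 6 → queue [10]
Visit 10 → queue []

3, 9, 5, 16, 15, 12, 8, 4, 2, 14, 13, 11, 7, 1, 0, 17, 18, 6, 10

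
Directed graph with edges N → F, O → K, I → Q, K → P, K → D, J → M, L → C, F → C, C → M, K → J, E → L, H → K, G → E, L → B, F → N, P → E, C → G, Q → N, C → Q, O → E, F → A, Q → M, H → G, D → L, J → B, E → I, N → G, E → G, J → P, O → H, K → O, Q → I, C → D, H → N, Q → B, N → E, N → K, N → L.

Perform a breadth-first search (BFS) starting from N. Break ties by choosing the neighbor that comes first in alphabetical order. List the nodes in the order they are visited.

N, E, F, G, K, L, I, A, C, D, J, O, P, B, Q, M, H

Visit N; enqueue E, F, G, K, L → queue [E, F, G, K, L]
Visit E; enqueue I → queue [F, G, K, L, I]
Visit F; enqueue A, C → queue [G, K, L, I, A, C]
Visit G → queue [K, L, I, A, C]
Visit K; enqueue D, J, O, P → queue [L, I, A, C, D, J, O, P]
Visit L; enqueue B → queue [I, A, C, D, J, O, P, B]
Visit I; enqueue Q → queue [A, C, D, J, O, P, B, Q]
Visit A → queue [C, D, J, O, P, B, Q]
Visit C; enqueue M → queue [D, J, O, P, B, Q, M]
Visit D → queue [J, O, P, B, Q, M]
Visit J → queue [O, P, B, Q, M]
Visit O; enqueue H → queue [P, B, Q, M, H]
Visit P → queue [B, Q, M, H]
Visit B → queue [Q, M, H]
Visit Q → queue [M, H]
Visit M → queue [H]
Visit H → queue []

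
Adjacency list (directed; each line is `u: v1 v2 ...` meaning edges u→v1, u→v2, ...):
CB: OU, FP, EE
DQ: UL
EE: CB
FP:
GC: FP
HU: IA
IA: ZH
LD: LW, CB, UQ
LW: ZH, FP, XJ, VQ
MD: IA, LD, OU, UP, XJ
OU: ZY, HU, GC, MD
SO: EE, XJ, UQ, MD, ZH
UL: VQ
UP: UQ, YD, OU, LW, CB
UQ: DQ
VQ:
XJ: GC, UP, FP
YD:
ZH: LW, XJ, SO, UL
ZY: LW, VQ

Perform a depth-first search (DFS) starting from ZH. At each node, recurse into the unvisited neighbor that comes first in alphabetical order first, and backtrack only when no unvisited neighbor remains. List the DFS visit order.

Visit ZH
ZH → LW
LW → FP
LW → VQ
LW → XJ
XJ → GC
XJ → UP
UP → CB
CB → EE
CB → OU
OU → HU
HU → IA
OU → MD
MD → LD
LD → UQ
UQ → DQ
DQ → UL
OU → ZY
UP → YD
ZH → SO

ZH, LW, FP, VQ, XJ, GC, UP, CB, EE, OU, HU, IA, MD, LD, UQ, DQ, UL, ZY, YD, SO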